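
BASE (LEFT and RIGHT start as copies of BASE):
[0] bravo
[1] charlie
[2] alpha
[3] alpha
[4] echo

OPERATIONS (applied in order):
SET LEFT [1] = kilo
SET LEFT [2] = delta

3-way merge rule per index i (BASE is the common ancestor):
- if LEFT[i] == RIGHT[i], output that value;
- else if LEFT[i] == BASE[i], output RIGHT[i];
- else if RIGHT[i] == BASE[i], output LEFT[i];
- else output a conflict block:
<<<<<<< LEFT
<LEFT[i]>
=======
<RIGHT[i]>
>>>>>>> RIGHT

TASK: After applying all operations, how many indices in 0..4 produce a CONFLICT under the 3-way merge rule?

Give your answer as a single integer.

Final LEFT:  [bravo, kilo, delta, alpha, echo]
Final RIGHT: [bravo, charlie, alpha, alpha, echo]
i=0: L=bravo R=bravo -> agree -> bravo
i=1: L=kilo, R=charlie=BASE -> take LEFT -> kilo
i=2: L=delta, R=alpha=BASE -> take LEFT -> delta
i=3: L=alpha R=alpha -> agree -> alpha
i=4: L=echo R=echo -> agree -> echo
Conflict count: 0

Answer: 0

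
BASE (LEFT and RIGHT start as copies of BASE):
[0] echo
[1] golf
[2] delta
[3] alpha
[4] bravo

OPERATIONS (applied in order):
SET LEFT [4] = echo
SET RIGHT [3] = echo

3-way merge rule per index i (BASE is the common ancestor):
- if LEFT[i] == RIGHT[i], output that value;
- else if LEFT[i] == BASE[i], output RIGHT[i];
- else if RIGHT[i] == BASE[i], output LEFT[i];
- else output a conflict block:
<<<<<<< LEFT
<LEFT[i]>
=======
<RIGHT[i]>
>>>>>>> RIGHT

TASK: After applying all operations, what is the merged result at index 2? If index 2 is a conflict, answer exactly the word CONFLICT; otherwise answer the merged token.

Final LEFT:  [echo, golf, delta, alpha, echo]
Final RIGHT: [echo, golf, delta, echo, bravo]
i=0: L=echo R=echo -> agree -> echo
i=1: L=golf R=golf -> agree -> golf
i=2: L=delta R=delta -> agree -> delta
i=3: L=alpha=BASE, R=echo -> take RIGHT -> echo
i=4: L=echo, R=bravo=BASE -> take LEFT -> echo
Index 2 -> delta

Answer: delta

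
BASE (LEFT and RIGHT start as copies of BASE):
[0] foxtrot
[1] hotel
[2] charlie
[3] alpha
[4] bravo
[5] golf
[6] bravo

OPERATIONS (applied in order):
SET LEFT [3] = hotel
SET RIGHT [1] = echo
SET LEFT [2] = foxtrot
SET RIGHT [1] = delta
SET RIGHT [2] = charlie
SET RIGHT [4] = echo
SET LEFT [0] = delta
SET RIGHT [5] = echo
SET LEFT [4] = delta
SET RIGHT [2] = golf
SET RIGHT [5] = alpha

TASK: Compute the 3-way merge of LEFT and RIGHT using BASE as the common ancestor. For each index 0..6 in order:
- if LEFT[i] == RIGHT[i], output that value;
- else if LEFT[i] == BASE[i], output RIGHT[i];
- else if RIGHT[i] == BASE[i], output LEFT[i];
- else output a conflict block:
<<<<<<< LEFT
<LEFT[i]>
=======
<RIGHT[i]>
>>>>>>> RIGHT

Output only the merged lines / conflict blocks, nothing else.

Final LEFT:  [delta, hotel, foxtrot, hotel, delta, golf, bravo]
Final RIGHT: [foxtrot, delta, golf, alpha, echo, alpha, bravo]
i=0: L=delta, R=foxtrot=BASE -> take LEFT -> delta
i=1: L=hotel=BASE, R=delta -> take RIGHT -> delta
i=2: BASE=charlie L=foxtrot R=golf all differ -> CONFLICT
i=3: L=hotel, R=alpha=BASE -> take LEFT -> hotel
i=4: BASE=bravo L=delta R=echo all differ -> CONFLICT
i=5: L=golf=BASE, R=alpha -> take RIGHT -> alpha
i=6: L=bravo R=bravo -> agree -> bravo

Answer: delta
delta
<<<<<<< LEFT
foxtrot
=======
golf
>>>>>>> RIGHT
hotel
<<<<<<< LEFT
delta
=======
echo
>>>>>>> RIGHT
alpha
bravo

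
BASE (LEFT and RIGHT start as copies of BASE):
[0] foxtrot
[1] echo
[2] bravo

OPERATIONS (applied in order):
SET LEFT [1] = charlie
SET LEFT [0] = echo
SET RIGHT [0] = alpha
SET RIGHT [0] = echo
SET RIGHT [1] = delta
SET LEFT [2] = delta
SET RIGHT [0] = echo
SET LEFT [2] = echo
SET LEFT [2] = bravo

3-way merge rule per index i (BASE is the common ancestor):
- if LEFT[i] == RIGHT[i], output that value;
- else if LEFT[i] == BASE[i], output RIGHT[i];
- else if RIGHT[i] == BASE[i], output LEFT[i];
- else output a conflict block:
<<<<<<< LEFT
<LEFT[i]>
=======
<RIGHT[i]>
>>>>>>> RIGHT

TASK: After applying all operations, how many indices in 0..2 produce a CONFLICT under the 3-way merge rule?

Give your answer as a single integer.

Final LEFT:  [echo, charlie, bravo]
Final RIGHT: [echo, delta, bravo]
i=0: L=echo R=echo -> agree -> echo
i=1: BASE=echo L=charlie R=delta all differ -> CONFLICT
i=2: L=bravo R=bravo -> agree -> bravo
Conflict count: 1

Answer: 1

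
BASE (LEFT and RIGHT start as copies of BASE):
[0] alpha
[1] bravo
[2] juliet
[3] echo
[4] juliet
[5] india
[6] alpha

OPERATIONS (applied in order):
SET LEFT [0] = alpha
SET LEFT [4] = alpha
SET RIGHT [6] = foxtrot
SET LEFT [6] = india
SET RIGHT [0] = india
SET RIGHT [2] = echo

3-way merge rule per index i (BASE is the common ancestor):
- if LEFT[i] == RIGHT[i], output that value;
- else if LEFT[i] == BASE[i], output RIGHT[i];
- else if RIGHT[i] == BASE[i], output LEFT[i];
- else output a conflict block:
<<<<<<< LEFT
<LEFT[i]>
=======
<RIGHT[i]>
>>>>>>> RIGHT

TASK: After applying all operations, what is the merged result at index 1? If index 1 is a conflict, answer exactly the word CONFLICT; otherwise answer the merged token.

Answer: bravo

Derivation:
Final LEFT:  [alpha, bravo, juliet, echo, alpha, india, india]
Final RIGHT: [india, bravo, echo, echo, juliet, india, foxtrot]
i=0: L=alpha=BASE, R=india -> take RIGHT -> india
i=1: L=bravo R=bravo -> agree -> bravo
i=2: L=juliet=BASE, R=echo -> take RIGHT -> echo
i=3: L=echo R=echo -> agree -> echo
i=4: L=alpha, R=juliet=BASE -> take LEFT -> alpha
i=5: L=india R=india -> agree -> india
i=6: BASE=alpha L=india R=foxtrot all differ -> CONFLICT
Index 1 -> bravo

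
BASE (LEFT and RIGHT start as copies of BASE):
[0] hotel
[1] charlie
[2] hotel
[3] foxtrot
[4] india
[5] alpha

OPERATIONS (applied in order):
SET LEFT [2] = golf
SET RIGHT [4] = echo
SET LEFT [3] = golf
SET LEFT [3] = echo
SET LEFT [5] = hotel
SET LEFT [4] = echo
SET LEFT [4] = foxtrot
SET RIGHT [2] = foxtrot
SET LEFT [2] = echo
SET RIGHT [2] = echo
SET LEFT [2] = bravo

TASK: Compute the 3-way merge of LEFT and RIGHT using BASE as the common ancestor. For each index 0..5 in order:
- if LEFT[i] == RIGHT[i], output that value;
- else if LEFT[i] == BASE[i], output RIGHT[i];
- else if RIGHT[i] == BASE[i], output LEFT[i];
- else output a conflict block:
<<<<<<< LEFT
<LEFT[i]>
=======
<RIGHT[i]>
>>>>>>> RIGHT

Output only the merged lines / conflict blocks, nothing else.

Answer: hotel
charlie
<<<<<<< LEFT
bravo
=======
echo
>>>>>>> RIGHT
echo
<<<<<<< LEFT
foxtrot
=======
echo
>>>>>>> RIGHT
hotel

Derivation:
Final LEFT:  [hotel, charlie, bravo, echo, foxtrot, hotel]
Final RIGHT: [hotel, charlie, echo, foxtrot, echo, alpha]
i=0: L=hotel R=hotel -> agree -> hotel
i=1: L=charlie R=charlie -> agree -> charlie
i=2: BASE=hotel L=bravo R=echo all differ -> CONFLICT
i=3: L=echo, R=foxtrot=BASE -> take LEFT -> echo
i=4: BASE=india L=foxtrot R=echo all differ -> CONFLICT
i=5: L=hotel, R=alpha=BASE -> take LEFT -> hotel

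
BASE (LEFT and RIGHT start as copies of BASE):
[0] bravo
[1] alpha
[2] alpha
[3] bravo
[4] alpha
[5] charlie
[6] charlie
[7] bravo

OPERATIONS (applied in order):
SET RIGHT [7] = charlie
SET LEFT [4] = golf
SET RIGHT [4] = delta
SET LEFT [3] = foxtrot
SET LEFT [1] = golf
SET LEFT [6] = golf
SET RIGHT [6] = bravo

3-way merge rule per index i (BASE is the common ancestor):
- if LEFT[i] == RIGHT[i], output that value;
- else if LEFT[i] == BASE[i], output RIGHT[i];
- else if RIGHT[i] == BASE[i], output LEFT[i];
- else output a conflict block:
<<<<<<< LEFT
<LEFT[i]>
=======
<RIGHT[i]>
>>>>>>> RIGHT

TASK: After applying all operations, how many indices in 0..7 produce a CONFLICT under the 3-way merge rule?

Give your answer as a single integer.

Answer: 2

Derivation:
Final LEFT:  [bravo, golf, alpha, foxtrot, golf, charlie, golf, bravo]
Final RIGHT: [bravo, alpha, alpha, bravo, delta, charlie, bravo, charlie]
i=0: L=bravo R=bravo -> agree -> bravo
i=1: L=golf, R=alpha=BASE -> take LEFT -> golf
i=2: L=alpha R=alpha -> agree -> alpha
i=3: L=foxtrot, R=bravo=BASE -> take LEFT -> foxtrot
i=4: BASE=alpha L=golf R=delta all differ -> CONFLICT
i=5: L=charlie R=charlie -> agree -> charlie
i=6: BASE=charlie L=golf R=bravo all differ -> CONFLICT
i=7: L=bravo=BASE, R=charlie -> take RIGHT -> charlie
Conflict count: 2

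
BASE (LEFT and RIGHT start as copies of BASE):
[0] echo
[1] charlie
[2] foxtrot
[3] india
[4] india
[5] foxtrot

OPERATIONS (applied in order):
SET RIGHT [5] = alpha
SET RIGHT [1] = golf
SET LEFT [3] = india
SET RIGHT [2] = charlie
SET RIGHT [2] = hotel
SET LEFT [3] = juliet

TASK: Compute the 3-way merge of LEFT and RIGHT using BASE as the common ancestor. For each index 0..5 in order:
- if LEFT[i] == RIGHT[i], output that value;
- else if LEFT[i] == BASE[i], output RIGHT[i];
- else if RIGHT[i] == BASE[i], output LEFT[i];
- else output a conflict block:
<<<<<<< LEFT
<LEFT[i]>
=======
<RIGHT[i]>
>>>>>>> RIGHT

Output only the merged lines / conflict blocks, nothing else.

Final LEFT:  [echo, charlie, foxtrot, juliet, india, foxtrot]
Final RIGHT: [echo, golf, hotel, india, india, alpha]
i=0: L=echo R=echo -> agree -> echo
i=1: L=charlie=BASE, R=golf -> take RIGHT -> golf
i=2: L=foxtrot=BASE, R=hotel -> take RIGHT -> hotel
i=3: L=juliet, R=india=BASE -> take LEFT -> juliet
i=4: L=india R=india -> agree -> india
i=5: L=foxtrot=BASE, R=alpha -> take RIGHT -> alpha

Answer: echo
golf
hotel
juliet
india
alpha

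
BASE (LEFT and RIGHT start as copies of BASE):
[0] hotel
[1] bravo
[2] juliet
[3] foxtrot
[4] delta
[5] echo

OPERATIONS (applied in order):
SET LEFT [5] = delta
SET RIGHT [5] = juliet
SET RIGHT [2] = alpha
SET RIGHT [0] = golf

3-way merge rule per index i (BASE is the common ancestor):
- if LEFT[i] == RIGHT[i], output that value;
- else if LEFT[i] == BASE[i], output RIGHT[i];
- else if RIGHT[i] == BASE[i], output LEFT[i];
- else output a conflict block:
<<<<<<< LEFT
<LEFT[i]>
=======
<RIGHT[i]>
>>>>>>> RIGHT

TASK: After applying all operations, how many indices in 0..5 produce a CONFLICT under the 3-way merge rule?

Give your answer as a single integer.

Answer: 1

Derivation:
Final LEFT:  [hotel, bravo, juliet, foxtrot, delta, delta]
Final RIGHT: [golf, bravo, alpha, foxtrot, delta, juliet]
i=0: L=hotel=BASE, R=golf -> take RIGHT -> golf
i=1: L=bravo R=bravo -> agree -> bravo
i=2: L=juliet=BASE, R=alpha -> take RIGHT -> alpha
i=3: L=foxtrot R=foxtrot -> agree -> foxtrot
i=4: L=delta R=delta -> agree -> delta
i=5: BASE=echo L=delta R=juliet all differ -> CONFLICT
Conflict count: 1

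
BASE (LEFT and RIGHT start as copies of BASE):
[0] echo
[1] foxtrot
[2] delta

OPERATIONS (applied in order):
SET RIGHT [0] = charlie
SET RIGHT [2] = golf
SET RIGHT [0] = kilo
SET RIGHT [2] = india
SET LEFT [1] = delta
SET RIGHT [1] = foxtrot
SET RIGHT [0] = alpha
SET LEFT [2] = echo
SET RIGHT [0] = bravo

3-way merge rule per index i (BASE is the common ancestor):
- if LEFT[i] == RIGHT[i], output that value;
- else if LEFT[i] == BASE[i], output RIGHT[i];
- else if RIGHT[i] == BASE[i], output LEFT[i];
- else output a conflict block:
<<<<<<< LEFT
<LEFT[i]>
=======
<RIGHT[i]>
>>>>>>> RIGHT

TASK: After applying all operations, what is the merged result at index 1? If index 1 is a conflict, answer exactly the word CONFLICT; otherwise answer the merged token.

Answer: delta

Derivation:
Final LEFT:  [echo, delta, echo]
Final RIGHT: [bravo, foxtrot, india]
i=0: L=echo=BASE, R=bravo -> take RIGHT -> bravo
i=1: L=delta, R=foxtrot=BASE -> take LEFT -> delta
i=2: BASE=delta L=echo R=india all differ -> CONFLICT
Index 1 -> delta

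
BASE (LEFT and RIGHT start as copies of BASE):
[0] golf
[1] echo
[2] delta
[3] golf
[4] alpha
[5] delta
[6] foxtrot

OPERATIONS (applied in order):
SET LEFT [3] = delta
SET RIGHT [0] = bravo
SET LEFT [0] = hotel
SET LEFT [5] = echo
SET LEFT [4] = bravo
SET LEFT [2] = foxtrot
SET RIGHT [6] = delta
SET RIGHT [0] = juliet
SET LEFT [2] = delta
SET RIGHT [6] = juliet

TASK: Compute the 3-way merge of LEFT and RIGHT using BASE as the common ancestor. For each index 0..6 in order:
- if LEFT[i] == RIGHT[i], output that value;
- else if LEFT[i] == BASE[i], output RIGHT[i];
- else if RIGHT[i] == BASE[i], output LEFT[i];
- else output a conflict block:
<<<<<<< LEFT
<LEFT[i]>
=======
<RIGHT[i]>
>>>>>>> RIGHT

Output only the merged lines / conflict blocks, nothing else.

Final LEFT:  [hotel, echo, delta, delta, bravo, echo, foxtrot]
Final RIGHT: [juliet, echo, delta, golf, alpha, delta, juliet]
i=0: BASE=golf L=hotel R=juliet all differ -> CONFLICT
i=1: L=echo R=echo -> agree -> echo
i=2: L=delta R=delta -> agree -> delta
i=3: L=delta, R=golf=BASE -> take LEFT -> delta
i=4: L=bravo, R=alpha=BASE -> take LEFT -> bravo
i=5: L=echo, R=delta=BASE -> take LEFT -> echo
i=6: L=foxtrot=BASE, R=juliet -> take RIGHT -> juliet

Answer: <<<<<<< LEFT
hotel
=======
juliet
>>>>>>> RIGHT
echo
delta
delta
bravo
echo
juliet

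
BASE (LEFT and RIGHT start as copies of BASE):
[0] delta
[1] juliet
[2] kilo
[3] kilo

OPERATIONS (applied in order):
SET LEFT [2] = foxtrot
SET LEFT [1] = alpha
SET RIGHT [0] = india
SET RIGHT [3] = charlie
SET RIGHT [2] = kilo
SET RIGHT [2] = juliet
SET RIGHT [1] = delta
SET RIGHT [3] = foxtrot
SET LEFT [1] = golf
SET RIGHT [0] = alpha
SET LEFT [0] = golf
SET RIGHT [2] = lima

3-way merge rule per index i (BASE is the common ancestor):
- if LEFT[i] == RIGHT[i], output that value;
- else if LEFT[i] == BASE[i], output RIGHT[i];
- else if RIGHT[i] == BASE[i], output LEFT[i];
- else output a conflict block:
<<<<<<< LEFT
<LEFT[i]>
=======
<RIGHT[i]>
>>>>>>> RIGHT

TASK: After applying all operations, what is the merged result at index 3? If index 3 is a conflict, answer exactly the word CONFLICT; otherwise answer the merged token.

Final LEFT:  [golf, golf, foxtrot, kilo]
Final RIGHT: [alpha, delta, lima, foxtrot]
i=0: BASE=delta L=golf R=alpha all differ -> CONFLICT
i=1: BASE=juliet L=golf R=delta all differ -> CONFLICT
i=2: BASE=kilo L=foxtrot R=lima all differ -> CONFLICT
i=3: L=kilo=BASE, R=foxtrot -> take RIGHT -> foxtrot
Index 3 -> foxtrot

Answer: foxtrot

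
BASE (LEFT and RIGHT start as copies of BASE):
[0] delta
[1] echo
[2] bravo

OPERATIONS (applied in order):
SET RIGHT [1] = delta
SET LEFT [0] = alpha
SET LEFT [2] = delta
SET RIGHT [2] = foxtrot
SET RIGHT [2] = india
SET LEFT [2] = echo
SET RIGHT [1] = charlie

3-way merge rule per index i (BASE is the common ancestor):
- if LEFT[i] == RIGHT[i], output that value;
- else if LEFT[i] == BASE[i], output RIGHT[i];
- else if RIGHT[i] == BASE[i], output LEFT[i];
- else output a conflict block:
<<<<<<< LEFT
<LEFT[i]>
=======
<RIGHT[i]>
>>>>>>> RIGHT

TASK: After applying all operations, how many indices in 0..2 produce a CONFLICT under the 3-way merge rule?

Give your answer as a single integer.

Answer: 1

Derivation:
Final LEFT:  [alpha, echo, echo]
Final RIGHT: [delta, charlie, india]
i=0: L=alpha, R=delta=BASE -> take LEFT -> alpha
i=1: L=echo=BASE, R=charlie -> take RIGHT -> charlie
i=2: BASE=bravo L=echo R=india all differ -> CONFLICT
Conflict count: 1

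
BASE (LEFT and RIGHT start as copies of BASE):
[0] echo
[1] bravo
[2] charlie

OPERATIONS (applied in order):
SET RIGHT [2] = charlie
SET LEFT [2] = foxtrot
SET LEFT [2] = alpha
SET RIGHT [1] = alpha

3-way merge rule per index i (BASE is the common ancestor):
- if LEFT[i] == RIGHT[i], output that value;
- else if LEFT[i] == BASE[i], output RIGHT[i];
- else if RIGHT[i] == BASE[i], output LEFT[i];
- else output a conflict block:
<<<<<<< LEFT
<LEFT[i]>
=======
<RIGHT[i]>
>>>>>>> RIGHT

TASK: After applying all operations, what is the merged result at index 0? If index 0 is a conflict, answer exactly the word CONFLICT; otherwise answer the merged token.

Final LEFT:  [echo, bravo, alpha]
Final RIGHT: [echo, alpha, charlie]
i=0: L=echo R=echo -> agree -> echo
i=1: L=bravo=BASE, R=alpha -> take RIGHT -> alpha
i=2: L=alpha, R=charlie=BASE -> take LEFT -> alpha
Index 0 -> echo

Answer: echo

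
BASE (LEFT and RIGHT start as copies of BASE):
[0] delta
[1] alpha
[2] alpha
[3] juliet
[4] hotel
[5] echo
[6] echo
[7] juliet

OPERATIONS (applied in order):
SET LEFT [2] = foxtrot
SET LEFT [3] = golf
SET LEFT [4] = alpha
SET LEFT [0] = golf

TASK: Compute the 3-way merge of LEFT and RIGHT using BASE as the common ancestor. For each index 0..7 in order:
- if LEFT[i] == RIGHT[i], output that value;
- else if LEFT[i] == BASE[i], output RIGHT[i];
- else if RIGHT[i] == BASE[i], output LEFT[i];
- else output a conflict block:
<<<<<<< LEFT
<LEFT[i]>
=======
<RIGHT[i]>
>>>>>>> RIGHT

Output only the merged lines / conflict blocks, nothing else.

Final LEFT:  [golf, alpha, foxtrot, golf, alpha, echo, echo, juliet]
Final RIGHT: [delta, alpha, alpha, juliet, hotel, echo, echo, juliet]
i=0: L=golf, R=delta=BASE -> take LEFT -> golf
i=1: L=alpha R=alpha -> agree -> alpha
i=2: L=foxtrot, R=alpha=BASE -> take LEFT -> foxtrot
i=3: L=golf, R=juliet=BASE -> take LEFT -> golf
i=4: L=alpha, R=hotel=BASE -> take LEFT -> alpha
i=5: L=echo R=echo -> agree -> echo
i=6: L=echo R=echo -> agree -> echo
i=7: L=juliet R=juliet -> agree -> juliet

Answer: golf
alpha
foxtrot
golf
alpha
echo
echo
juliet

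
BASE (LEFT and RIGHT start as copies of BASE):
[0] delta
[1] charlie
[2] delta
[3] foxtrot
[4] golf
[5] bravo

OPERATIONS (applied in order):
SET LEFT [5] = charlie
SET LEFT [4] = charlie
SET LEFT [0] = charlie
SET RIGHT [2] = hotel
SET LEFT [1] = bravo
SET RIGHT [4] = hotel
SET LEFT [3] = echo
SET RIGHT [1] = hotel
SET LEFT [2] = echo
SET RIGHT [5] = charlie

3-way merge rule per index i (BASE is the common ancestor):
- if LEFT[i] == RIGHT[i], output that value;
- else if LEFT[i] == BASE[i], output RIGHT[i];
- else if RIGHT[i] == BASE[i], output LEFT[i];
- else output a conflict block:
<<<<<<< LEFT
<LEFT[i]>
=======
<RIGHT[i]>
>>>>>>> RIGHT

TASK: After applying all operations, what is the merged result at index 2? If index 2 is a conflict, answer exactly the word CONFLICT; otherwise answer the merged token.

Final LEFT:  [charlie, bravo, echo, echo, charlie, charlie]
Final RIGHT: [delta, hotel, hotel, foxtrot, hotel, charlie]
i=0: L=charlie, R=delta=BASE -> take LEFT -> charlie
i=1: BASE=charlie L=bravo R=hotel all differ -> CONFLICT
i=2: BASE=delta L=echo R=hotel all differ -> CONFLICT
i=3: L=echo, R=foxtrot=BASE -> take LEFT -> echo
i=4: BASE=golf L=charlie R=hotel all differ -> CONFLICT
i=5: L=charlie R=charlie -> agree -> charlie
Index 2 -> CONFLICT

Answer: CONFLICT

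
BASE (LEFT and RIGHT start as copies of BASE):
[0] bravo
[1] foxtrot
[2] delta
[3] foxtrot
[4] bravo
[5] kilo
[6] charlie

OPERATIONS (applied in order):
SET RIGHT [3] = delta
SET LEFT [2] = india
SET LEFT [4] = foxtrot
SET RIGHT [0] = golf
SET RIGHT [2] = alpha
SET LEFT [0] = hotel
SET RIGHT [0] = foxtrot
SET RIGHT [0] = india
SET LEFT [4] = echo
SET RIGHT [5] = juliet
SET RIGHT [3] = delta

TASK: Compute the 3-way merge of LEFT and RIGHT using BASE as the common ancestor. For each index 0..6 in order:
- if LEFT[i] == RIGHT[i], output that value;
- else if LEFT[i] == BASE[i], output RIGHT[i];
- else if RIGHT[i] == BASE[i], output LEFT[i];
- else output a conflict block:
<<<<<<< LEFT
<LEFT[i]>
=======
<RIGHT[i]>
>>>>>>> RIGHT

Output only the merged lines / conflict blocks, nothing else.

Answer: <<<<<<< LEFT
hotel
=======
india
>>>>>>> RIGHT
foxtrot
<<<<<<< LEFT
india
=======
alpha
>>>>>>> RIGHT
delta
echo
juliet
charlie

Derivation:
Final LEFT:  [hotel, foxtrot, india, foxtrot, echo, kilo, charlie]
Final RIGHT: [india, foxtrot, alpha, delta, bravo, juliet, charlie]
i=0: BASE=bravo L=hotel R=india all differ -> CONFLICT
i=1: L=foxtrot R=foxtrot -> agree -> foxtrot
i=2: BASE=delta L=india R=alpha all differ -> CONFLICT
i=3: L=foxtrot=BASE, R=delta -> take RIGHT -> delta
i=4: L=echo, R=bravo=BASE -> take LEFT -> echo
i=5: L=kilo=BASE, R=juliet -> take RIGHT -> juliet
i=6: L=charlie R=charlie -> agree -> charlie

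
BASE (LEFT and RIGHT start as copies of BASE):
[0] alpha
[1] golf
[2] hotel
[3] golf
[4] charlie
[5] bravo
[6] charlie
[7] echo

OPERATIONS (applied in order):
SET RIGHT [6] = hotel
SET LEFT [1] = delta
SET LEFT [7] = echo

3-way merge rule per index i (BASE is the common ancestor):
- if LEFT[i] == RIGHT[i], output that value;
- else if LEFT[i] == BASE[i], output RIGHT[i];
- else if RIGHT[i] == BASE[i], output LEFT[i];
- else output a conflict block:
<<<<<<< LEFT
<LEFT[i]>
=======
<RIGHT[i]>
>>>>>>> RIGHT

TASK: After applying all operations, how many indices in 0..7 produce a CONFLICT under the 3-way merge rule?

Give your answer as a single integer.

Answer: 0

Derivation:
Final LEFT:  [alpha, delta, hotel, golf, charlie, bravo, charlie, echo]
Final RIGHT: [alpha, golf, hotel, golf, charlie, bravo, hotel, echo]
i=0: L=alpha R=alpha -> agree -> alpha
i=1: L=delta, R=golf=BASE -> take LEFT -> delta
i=2: L=hotel R=hotel -> agree -> hotel
i=3: L=golf R=golf -> agree -> golf
i=4: L=charlie R=charlie -> agree -> charlie
i=5: L=bravo R=bravo -> agree -> bravo
i=6: L=charlie=BASE, R=hotel -> take RIGHT -> hotel
i=7: L=echo R=echo -> agree -> echo
Conflict count: 0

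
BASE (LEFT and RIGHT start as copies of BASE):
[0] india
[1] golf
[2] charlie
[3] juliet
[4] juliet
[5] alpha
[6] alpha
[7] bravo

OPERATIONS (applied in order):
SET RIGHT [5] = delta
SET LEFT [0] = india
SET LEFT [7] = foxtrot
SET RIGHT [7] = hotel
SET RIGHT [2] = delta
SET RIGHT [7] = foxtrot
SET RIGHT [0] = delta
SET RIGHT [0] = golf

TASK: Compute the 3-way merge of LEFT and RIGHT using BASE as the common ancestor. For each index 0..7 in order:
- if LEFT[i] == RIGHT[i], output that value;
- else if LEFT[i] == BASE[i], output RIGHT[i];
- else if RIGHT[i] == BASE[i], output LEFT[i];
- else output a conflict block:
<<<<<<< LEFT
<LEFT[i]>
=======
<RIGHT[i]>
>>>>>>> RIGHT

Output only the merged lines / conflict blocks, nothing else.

Final LEFT:  [india, golf, charlie, juliet, juliet, alpha, alpha, foxtrot]
Final RIGHT: [golf, golf, delta, juliet, juliet, delta, alpha, foxtrot]
i=0: L=india=BASE, R=golf -> take RIGHT -> golf
i=1: L=golf R=golf -> agree -> golf
i=2: L=charlie=BASE, R=delta -> take RIGHT -> delta
i=3: L=juliet R=juliet -> agree -> juliet
i=4: L=juliet R=juliet -> agree -> juliet
i=5: L=alpha=BASE, R=delta -> take RIGHT -> delta
i=6: L=alpha R=alpha -> agree -> alpha
i=7: L=foxtrot R=foxtrot -> agree -> foxtrot

Answer: golf
golf
delta
juliet
juliet
delta
alpha
foxtrot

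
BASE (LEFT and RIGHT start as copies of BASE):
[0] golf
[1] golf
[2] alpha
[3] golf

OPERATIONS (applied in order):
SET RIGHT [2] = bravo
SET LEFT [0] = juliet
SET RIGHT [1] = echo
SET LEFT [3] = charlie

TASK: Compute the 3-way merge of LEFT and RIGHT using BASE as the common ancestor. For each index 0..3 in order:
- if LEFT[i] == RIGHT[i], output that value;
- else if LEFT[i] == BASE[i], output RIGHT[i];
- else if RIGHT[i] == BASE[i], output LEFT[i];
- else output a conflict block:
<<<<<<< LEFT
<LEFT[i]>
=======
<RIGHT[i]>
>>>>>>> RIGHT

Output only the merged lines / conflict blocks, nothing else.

Answer: juliet
echo
bravo
charlie

Derivation:
Final LEFT:  [juliet, golf, alpha, charlie]
Final RIGHT: [golf, echo, bravo, golf]
i=0: L=juliet, R=golf=BASE -> take LEFT -> juliet
i=1: L=golf=BASE, R=echo -> take RIGHT -> echo
i=2: L=alpha=BASE, R=bravo -> take RIGHT -> bravo
i=3: L=charlie, R=golf=BASE -> take LEFT -> charlie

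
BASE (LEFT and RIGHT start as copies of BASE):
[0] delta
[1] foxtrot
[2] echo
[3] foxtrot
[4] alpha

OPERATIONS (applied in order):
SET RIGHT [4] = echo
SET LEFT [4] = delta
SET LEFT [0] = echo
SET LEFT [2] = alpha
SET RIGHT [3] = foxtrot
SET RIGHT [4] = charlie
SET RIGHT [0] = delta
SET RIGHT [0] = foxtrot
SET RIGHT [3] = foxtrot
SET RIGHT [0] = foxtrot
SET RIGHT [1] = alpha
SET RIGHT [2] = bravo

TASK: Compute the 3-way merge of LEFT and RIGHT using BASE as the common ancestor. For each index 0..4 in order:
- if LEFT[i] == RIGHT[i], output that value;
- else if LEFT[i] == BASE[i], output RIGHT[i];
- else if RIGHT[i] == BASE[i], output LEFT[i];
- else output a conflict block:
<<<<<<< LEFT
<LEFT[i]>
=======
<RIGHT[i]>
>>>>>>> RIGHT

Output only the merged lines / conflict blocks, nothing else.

Final LEFT:  [echo, foxtrot, alpha, foxtrot, delta]
Final RIGHT: [foxtrot, alpha, bravo, foxtrot, charlie]
i=0: BASE=delta L=echo R=foxtrot all differ -> CONFLICT
i=1: L=foxtrot=BASE, R=alpha -> take RIGHT -> alpha
i=2: BASE=echo L=alpha R=bravo all differ -> CONFLICT
i=3: L=foxtrot R=foxtrot -> agree -> foxtrot
i=4: BASE=alpha L=delta R=charlie all differ -> CONFLICT

Answer: <<<<<<< LEFT
echo
=======
foxtrot
>>>>>>> RIGHT
alpha
<<<<<<< LEFT
alpha
=======
bravo
>>>>>>> RIGHT
foxtrot
<<<<<<< LEFT
delta
=======
charlie
>>>>>>> RIGHT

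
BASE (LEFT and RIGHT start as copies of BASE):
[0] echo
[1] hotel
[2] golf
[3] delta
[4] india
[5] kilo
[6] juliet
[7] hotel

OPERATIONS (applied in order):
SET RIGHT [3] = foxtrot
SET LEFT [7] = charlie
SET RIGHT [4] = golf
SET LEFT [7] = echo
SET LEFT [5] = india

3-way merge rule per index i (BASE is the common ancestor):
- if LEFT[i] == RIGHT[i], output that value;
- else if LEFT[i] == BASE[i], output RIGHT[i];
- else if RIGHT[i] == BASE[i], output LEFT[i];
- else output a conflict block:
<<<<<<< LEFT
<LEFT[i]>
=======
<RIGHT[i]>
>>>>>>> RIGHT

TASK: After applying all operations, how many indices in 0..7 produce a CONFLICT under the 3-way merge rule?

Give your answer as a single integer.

Answer: 0

Derivation:
Final LEFT:  [echo, hotel, golf, delta, india, india, juliet, echo]
Final RIGHT: [echo, hotel, golf, foxtrot, golf, kilo, juliet, hotel]
i=0: L=echo R=echo -> agree -> echo
i=1: L=hotel R=hotel -> agree -> hotel
i=2: L=golf R=golf -> agree -> golf
i=3: L=delta=BASE, R=foxtrot -> take RIGHT -> foxtrot
i=4: L=india=BASE, R=golf -> take RIGHT -> golf
i=5: L=india, R=kilo=BASE -> take LEFT -> india
i=6: L=juliet R=juliet -> agree -> juliet
i=7: L=echo, R=hotel=BASE -> take LEFT -> echo
Conflict count: 0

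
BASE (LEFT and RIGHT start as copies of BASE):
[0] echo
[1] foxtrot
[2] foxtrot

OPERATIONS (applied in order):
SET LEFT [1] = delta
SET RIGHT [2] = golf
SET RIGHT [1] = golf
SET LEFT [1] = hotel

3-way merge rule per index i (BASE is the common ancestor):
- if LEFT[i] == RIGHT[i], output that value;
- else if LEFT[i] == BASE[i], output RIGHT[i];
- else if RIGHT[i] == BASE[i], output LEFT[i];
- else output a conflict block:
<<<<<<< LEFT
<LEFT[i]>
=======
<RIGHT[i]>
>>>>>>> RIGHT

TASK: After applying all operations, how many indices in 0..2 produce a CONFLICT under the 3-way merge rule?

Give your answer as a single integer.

Final LEFT:  [echo, hotel, foxtrot]
Final RIGHT: [echo, golf, golf]
i=0: L=echo R=echo -> agree -> echo
i=1: BASE=foxtrot L=hotel R=golf all differ -> CONFLICT
i=2: L=foxtrot=BASE, R=golf -> take RIGHT -> golf
Conflict count: 1

Answer: 1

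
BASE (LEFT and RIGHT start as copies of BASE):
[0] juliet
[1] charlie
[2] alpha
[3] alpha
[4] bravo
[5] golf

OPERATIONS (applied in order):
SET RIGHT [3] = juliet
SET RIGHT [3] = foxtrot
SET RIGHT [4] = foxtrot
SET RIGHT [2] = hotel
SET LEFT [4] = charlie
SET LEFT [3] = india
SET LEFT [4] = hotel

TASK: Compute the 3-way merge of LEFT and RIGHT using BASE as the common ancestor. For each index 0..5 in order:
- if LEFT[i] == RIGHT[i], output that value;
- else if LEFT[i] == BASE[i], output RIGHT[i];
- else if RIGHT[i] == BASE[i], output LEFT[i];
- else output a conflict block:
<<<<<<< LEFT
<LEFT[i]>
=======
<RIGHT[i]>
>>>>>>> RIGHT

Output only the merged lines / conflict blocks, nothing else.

Final LEFT:  [juliet, charlie, alpha, india, hotel, golf]
Final RIGHT: [juliet, charlie, hotel, foxtrot, foxtrot, golf]
i=0: L=juliet R=juliet -> agree -> juliet
i=1: L=charlie R=charlie -> agree -> charlie
i=2: L=alpha=BASE, R=hotel -> take RIGHT -> hotel
i=3: BASE=alpha L=india R=foxtrot all differ -> CONFLICT
i=4: BASE=bravo L=hotel R=foxtrot all differ -> CONFLICT
i=5: L=golf R=golf -> agree -> golf

Answer: juliet
charlie
hotel
<<<<<<< LEFT
india
=======
foxtrot
>>>>>>> RIGHT
<<<<<<< LEFT
hotel
=======
foxtrot
>>>>>>> RIGHT
golf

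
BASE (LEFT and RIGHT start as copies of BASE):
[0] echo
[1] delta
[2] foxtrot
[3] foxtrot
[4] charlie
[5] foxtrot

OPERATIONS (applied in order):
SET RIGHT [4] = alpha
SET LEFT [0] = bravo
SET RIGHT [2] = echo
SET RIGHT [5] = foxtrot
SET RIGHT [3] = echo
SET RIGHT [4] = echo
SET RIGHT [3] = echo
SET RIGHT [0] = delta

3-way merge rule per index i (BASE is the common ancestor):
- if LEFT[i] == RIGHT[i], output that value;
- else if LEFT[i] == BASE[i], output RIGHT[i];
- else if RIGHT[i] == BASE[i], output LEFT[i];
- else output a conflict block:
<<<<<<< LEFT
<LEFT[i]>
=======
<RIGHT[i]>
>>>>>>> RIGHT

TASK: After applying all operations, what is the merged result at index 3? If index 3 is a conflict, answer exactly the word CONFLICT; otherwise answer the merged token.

Final LEFT:  [bravo, delta, foxtrot, foxtrot, charlie, foxtrot]
Final RIGHT: [delta, delta, echo, echo, echo, foxtrot]
i=0: BASE=echo L=bravo R=delta all differ -> CONFLICT
i=1: L=delta R=delta -> agree -> delta
i=2: L=foxtrot=BASE, R=echo -> take RIGHT -> echo
i=3: L=foxtrot=BASE, R=echo -> take RIGHT -> echo
i=4: L=charlie=BASE, R=echo -> take RIGHT -> echo
i=5: L=foxtrot R=foxtrot -> agree -> foxtrot
Index 3 -> echo

Answer: echo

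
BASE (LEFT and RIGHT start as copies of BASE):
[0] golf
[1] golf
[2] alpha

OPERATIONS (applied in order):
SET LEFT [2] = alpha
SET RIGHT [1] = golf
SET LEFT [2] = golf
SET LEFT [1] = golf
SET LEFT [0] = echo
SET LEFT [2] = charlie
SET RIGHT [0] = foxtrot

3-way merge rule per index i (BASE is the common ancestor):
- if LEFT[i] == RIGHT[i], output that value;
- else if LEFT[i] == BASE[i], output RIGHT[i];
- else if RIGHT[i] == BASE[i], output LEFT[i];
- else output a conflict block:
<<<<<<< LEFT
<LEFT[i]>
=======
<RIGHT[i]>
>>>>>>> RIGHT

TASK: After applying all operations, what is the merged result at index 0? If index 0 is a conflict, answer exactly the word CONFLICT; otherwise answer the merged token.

Answer: CONFLICT

Derivation:
Final LEFT:  [echo, golf, charlie]
Final RIGHT: [foxtrot, golf, alpha]
i=0: BASE=golf L=echo R=foxtrot all differ -> CONFLICT
i=1: L=golf R=golf -> agree -> golf
i=2: L=charlie, R=alpha=BASE -> take LEFT -> charlie
Index 0 -> CONFLICT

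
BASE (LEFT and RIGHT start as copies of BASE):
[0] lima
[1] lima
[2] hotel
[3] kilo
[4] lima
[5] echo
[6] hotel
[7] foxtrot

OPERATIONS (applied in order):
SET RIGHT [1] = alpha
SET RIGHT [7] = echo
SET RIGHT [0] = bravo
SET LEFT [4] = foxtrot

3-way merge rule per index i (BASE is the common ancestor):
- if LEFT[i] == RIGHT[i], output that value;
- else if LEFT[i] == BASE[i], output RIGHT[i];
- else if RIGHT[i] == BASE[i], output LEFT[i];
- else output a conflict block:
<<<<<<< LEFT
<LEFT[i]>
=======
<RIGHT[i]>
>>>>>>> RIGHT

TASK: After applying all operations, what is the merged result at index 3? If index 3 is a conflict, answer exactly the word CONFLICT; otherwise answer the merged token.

Answer: kilo

Derivation:
Final LEFT:  [lima, lima, hotel, kilo, foxtrot, echo, hotel, foxtrot]
Final RIGHT: [bravo, alpha, hotel, kilo, lima, echo, hotel, echo]
i=0: L=lima=BASE, R=bravo -> take RIGHT -> bravo
i=1: L=lima=BASE, R=alpha -> take RIGHT -> alpha
i=2: L=hotel R=hotel -> agree -> hotel
i=3: L=kilo R=kilo -> agree -> kilo
i=4: L=foxtrot, R=lima=BASE -> take LEFT -> foxtrot
i=5: L=echo R=echo -> agree -> echo
i=6: L=hotel R=hotel -> agree -> hotel
i=7: L=foxtrot=BASE, R=echo -> take RIGHT -> echo
Index 3 -> kilo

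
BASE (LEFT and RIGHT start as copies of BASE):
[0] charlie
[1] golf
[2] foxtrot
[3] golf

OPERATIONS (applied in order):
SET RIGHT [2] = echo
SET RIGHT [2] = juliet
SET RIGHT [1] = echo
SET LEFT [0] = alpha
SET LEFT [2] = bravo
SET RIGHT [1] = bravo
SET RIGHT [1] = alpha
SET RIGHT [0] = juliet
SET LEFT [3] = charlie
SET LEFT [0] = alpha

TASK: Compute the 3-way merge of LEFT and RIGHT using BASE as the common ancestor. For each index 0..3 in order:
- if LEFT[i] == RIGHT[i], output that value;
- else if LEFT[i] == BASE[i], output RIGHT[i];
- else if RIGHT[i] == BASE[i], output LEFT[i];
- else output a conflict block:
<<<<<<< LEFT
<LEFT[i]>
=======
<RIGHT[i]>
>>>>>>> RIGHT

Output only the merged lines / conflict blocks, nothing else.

Answer: <<<<<<< LEFT
alpha
=======
juliet
>>>>>>> RIGHT
alpha
<<<<<<< LEFT
bravo
=======
juliet
>>>>>>> RIGHT
charlie

Derivation:
Final LEFT:  [alpha, golf, bravo, charlie]
Final RIGHT: [juliet, alpha, juliet, golf]
i=0: BASE=charlie L=alpha R=juliet all differ -> CONFLICT
i=1: L=golf=BASE, R=alpha -> take RIGHT -> alpha
i=2: BASE=foxtrot L=bravo R=juliet all differ -> CONFLICT
i=3: L=charlie, R=golf=BASE -> take LEFT -> charlie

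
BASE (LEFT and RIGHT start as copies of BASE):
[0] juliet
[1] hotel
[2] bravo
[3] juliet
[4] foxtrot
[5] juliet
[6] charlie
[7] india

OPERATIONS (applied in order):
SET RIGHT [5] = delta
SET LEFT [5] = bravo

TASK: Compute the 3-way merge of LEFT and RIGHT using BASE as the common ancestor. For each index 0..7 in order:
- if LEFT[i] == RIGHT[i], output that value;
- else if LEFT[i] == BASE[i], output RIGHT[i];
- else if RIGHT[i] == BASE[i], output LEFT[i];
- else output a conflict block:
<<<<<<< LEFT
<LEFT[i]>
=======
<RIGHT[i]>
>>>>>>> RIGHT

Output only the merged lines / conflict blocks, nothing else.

Final LEFT:  [juliet, hotel, bravo, juliet, foxtrot, bravo, charlie, india]
Final RIGHT: [juliet, hotel, bravo, juliet, foxtrot, delta, charlie, india]
i=0: L=juliet R=juliet -> agree -> juliet
i=1: L=hotel R=hotel -> agree -> hotel
i=2: L=bravo R=bravo -> agree -> bravo
i=3: L=juliet R=juliet -> agree -> juliet
i=4: L=foxtrot R=foxtrot -> agree -> foxtrot
i=5: BASE=juliet L=bravo R=delta all differ -> CONFLICT
i=6: L=charlie R=charlie -> agree -> charlie
i=7: L=india R=india -> agree -> india

Answer: juliet
hotel
bravo
juliet
foxtrot
<<<<<<< LEFT
bravo
=======
delta
>>>>>>> RIGHT
charlie
india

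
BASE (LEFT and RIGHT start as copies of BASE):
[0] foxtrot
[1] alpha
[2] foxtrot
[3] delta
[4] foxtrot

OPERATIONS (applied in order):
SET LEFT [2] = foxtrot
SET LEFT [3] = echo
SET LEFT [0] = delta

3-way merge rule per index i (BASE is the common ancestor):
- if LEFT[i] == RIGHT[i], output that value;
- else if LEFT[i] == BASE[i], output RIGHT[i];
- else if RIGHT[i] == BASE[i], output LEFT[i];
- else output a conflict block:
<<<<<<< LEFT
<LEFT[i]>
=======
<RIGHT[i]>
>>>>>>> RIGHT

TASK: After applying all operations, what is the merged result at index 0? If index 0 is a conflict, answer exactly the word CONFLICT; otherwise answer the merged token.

Final LEFT:  [delta, alpha, foxtrot, echo, foxtrot]
Final RIGHT: [foxtrot, alpha, foxtrot, delta, foxtrot]
i=0: L=delta, R=foxtrot=BASE -> take LEFT -> delta
i=1: L=alpha R=alpha -> agree -> alpha
i=2: L=foxtrot R=foxtrot -> agree -> foxtrot
i=3: L=echo, R=delta=BASE -> take LEFT -> echo
i=4: L=foxtrot R=foxtrot -> agree -> foxtrot
Index 0 -> delta

Answer: delta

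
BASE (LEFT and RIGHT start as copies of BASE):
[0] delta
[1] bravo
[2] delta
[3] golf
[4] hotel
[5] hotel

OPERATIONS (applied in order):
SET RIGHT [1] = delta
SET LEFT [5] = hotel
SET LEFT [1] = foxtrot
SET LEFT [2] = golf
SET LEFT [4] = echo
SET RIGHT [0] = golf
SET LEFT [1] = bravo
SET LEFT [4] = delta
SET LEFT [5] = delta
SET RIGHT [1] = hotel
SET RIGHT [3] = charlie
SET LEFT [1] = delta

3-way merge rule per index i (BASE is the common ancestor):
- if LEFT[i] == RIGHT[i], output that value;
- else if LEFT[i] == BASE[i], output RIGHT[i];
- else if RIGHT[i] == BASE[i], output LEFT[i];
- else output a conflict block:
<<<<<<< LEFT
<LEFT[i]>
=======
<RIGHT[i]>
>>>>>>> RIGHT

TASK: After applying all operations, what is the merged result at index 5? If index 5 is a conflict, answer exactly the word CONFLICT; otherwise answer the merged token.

Answer: delta

Derivation:
Final LEFT:  [delta, delta, golf, golf, delta, delta]
Final RIGHT: [golf, hotel, delta, charlie, hotel, hotel]
i=0: L=delta=BASE, R=golf -> take RIGHT -> golf
i=1: BASE=bravo L=delta R=hotel all differ -> CONFLICT
i=2: L=golf, R=delta=BASE -> take LEFT -> golf
i=3: L=golf=BASE, R=charlie -> take RIGHT -> charlie
i=4: L=delta, R=hotel=BASE -> take LEFT -> delta
i=5: L=delta, R=hotel=BASE -> take LEFT -> delta
Index 5 -> delta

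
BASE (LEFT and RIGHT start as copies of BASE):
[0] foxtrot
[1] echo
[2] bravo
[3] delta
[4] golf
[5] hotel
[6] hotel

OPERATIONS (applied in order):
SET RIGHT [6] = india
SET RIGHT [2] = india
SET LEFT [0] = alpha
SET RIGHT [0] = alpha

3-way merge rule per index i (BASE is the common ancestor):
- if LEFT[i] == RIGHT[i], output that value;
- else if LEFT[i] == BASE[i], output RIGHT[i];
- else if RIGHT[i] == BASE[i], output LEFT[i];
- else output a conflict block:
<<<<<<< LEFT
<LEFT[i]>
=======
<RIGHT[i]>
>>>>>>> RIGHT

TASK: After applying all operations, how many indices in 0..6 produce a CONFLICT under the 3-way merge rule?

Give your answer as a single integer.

Answer: 0

Derivation:
Final LEFT:  [alpha, echo, bravo, delta, golf, hotel, hotel]
Final RIGHT: [alpha, echo, india, delta, golf, hotel, india]
i=0: L=alpha R=alpha -> agree -> alpha
i=1: L=echo R=echo -> agree -> echo
i=2: L=bravo=BASE, R=india -> take RIGHT -> india
i=3: L=delta R=delta -> agree -> delta
i=4: L=golf R=golf -> agree -> golf
i=5: L=hotel R=hotel -> agree -> hotel
i=6: L=hotel=BASE, R=india -> take RIGHT -> india
Conflict count: 0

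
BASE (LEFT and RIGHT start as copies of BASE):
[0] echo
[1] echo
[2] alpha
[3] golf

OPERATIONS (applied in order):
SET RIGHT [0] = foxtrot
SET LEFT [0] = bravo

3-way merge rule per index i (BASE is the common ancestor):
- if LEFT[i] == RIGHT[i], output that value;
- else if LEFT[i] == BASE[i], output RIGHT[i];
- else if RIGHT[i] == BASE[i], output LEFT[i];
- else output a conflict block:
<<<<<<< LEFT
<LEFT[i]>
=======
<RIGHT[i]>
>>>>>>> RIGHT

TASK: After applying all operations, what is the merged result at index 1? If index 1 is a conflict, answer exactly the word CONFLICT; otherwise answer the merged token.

Answer: echo

Derivation:
Final LEFT:  [bravo, echo, alpha, golf]
Final RIGHT: [foxtrot, echo, alpha, golf]
i=0: BASE=echo L=bravo R=foxtrot all differ -> CONFLICT
i=1: L=echo R=echo -> agree -> echo
i=2: L=alpha R=alpha -> agree -> alpha
i=3: L=golf R=golf -> agree -> golf
Index 1 -> echo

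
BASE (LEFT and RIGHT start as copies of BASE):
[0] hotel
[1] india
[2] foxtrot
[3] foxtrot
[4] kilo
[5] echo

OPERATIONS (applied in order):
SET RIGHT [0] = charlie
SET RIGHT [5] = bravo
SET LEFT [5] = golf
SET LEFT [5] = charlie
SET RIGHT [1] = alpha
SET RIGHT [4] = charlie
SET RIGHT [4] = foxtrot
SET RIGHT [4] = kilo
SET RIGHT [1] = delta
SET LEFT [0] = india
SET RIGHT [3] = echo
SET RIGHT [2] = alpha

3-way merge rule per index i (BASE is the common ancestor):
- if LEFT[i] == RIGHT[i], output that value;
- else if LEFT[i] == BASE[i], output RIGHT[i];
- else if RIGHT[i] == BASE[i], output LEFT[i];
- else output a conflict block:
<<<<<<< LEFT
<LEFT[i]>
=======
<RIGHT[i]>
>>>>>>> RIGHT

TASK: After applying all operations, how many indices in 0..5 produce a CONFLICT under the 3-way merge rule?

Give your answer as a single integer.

Answer: 2

Derivation:
Final LEFT:  [india, india, foxtrot, foxtrot, kilo, charlie]
Final RIGHT: [charlie, delta, alpha, echo, kilo, bravo]
i=0: BASE=hotel L=india R=charlie all differ -> CONFLICT
i=1: L=india=BASE, R=delta -> take RIGHT -> delta
i=2: L=foxtrot=BASE, R=alpha -> take RIGHT -> alpha
i=3: L=foxtrot=BASE, R=echo -> take RIGHT -> echo
i=4: L=kilo R=kilo -> agree -> kilo
i=5: BASE=echo L=charlie R=bravo all differ -> CONFLICT
Conflict count: 2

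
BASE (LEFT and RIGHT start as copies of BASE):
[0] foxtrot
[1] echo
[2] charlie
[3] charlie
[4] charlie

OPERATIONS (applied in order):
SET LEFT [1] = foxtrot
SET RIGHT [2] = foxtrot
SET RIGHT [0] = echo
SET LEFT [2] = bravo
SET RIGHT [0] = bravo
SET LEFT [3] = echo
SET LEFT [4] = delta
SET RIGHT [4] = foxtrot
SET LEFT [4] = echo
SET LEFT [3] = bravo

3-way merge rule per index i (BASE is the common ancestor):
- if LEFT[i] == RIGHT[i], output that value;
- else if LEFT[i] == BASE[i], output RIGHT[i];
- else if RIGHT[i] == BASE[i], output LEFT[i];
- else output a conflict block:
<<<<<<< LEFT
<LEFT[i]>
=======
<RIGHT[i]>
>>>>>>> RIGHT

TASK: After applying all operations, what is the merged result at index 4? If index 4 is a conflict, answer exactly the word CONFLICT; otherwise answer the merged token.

Answer: CONFLICT

Derivation:
Final LEFT:  [foxtrot, foxtrot, bravo, bravo, echo]
Final RIGHT: [bravo, echo, foxtrot, charlie, foxtrot]
i=0: L=foxtrot=BASE, R=bravo -> take RIGHT -> bravo
i=1: L=foxtrot, R=echo=BASE -> take LEFT -> foxtrot
i=2: BASE=charlie L=bravo R=foxtrot all differ -> CONFLICT
i=3: L=bravo, R=charlie=BASE -> take LEFT -> bravo
i=4: BASE=charlie L=echo R=foxtrot all differ -> CONFLICT
Index 4 -> CONFLICT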